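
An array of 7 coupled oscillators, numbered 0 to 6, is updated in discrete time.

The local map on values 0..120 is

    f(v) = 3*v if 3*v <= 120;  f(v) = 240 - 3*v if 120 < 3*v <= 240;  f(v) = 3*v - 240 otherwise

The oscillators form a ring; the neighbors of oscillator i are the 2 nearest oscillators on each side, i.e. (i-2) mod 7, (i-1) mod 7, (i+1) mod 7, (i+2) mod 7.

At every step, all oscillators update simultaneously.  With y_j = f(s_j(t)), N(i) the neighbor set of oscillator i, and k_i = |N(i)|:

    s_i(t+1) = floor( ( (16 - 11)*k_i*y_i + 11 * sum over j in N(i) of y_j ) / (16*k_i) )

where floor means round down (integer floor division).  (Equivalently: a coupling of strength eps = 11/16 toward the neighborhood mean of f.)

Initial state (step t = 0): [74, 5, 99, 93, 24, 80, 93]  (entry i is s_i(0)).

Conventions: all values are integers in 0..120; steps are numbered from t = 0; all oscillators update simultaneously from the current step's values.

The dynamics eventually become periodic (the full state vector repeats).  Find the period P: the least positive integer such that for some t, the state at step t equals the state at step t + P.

Answer: 4
Key observation: The state at step 72, [26, 27, 28, 28, 28, 27, 26], reappears at step 76 — and no state repeats earlier — so the cycle the system enters has period 4.

Derivation:
t=0: [74, 5, 99, 93, 24, 80, 93]
t=1: [24, 30, 42, 36, 45, 28, 30]
t=2: [87, 94, 100, 101, 100, 90, 88]
t=3: [33, 42, 50, 52, 49, 38, 33]
t=4: [102, 99, 95, 96, 95, 100, 103]
t=5: [60, 57, 51, 50, 52, 57, 60]
t=6: [67, 72, 79, 81, 78, 72, 67]
t=7: [27, 21, 13, 10, 13, 22, 28]
t=8: [68, 59, 48, 44, 49, 60, 69]
t=9: [54, 66, 81, 87, 80, 65, 53]
t=10: [53, 44, 25, 22, 25, 45, 53]
t=11: [88, 85, 80, 83, 79, 84, 88]
t=12: [16, 14, 8, 7, 8, 14, 16]
t=13: [41, 37, 30, 29, 30, 37, 41]
t=14: [110, 105, 97, 96, 97, 105, 110]
t=15: [78, 71, 61, 58, 61, 71, 78]
t=16: [21, 31, 44, 49, 44, 31, 21]
t=17: [81, 85, 95, 98, 95, 85, 81]
t=18: [14, 22, 34, 37, 34, 22, 14]
t=19: [60, 71, 87, 92, 87, 71, 60]
t=20: [41, 38, 31, 27, 31, 38, 41]
t=21: [111, 105, 98, 96, 98, 105, 111]
t=22: [80, 72, 63, 59, 63, 72, 80]
t=23: [17, 27, 39, 45, 39, 27, 17]
t=24: [72, 81, 97, 100, 97, 81, 72]
t=25: [21, 28, 39, 37, 39, 28, 21]
t=26: [79, 87, 101, 103, 101, 87, 79]
t=27: [19, 30, 46, 50, 46, 30, 19]
t=28: [76, 80, 90, 94, 90, 80, 76]
t=29: [10, 16, 23, 23, 23, 16, 10]
t=30: [42, 49, 58, 61, 58, 49, 42]
t=31: [98, 89, 77, 72, 77, 89, 98]
t=32: [36, 32, 22, 19, 22, 32, 36]
t=33: [96, 88, 76, 73, 76, 88, 96]
t=34: [33, 29, 21, 18, 21, 29, 33]
t=35: [88, 81, 71, 68, 71, 81, 88]
t=36: [17, 20, 23, 21, 23, 20, 17]
t=37: [57, 58, 63, 64, 63, 58, 57]
t=38: [64, 61, 56, 55, 56, 61, 64]
t=39: [55, 59, 65, 67, 65, 59, 55]
t=40: [65, 59, 52, 49, 52, 59, 65]
t=41: [57, 65, 75, 79, 75, 65, 57]
t=42: [51, 40, 27, 21, 27, 40, 51]
t=43: [97, 92, 85, 88, 85, 92, 97]
t=44: [39, 35, 26, 25, 26, 35, 39]
t=45: [106, 99, 88, 86, 88, 99, 106]
t=46: [61, 51, 37, 33, 37, 51, 61]
t=47: [76, 82, 95, 99, 95, 82, 76]
t=48: [15, 23, 34, 35, 34, 23, 15]
t=49: [63, 72, 87, 91, 87, 72, 63]
t=50: [36, 34, 28, 25, 28, 34, 36]
t=51: [101, 96, 89, 87, 89, 96, 101]
t=52: [51, 44, 35, 32, 35, 44, 51]
t=53: [97, 98, 100, 103, 100, 98, 97]
t=54: [53, 56, 58, 60, 58, 56, 53]
t=55: [75, 72, 68, 66, 68, 72, 75]
t=56: [21, 26, 31, 33, 31, 26, 21]
t=57: [73, 79, 86, 89, 86, 79, 73]
t=58: [14, 15, 17, 15, 17, 15, 14]
t=59: [44, 45, 47, 47, 47, 45, 44]
t=60: [105, 103, 101, 101, 101, 103, 105]
t=61: [70, 69, 66, 65, 66, 69, 70]
t=62: [33, 35, 38, 39, 38, 35, 33]
t=63: [103, 106, 110, 111, 110, 106, 103]
t=64: [75, 79, 84, 86, 84, 79, 75]
t=65: [10, 11, 12, 10, 12, 11, 10]
t=66: [32, 31, 33, 33, 33, 31, 32]
t=67: [95, 96, 97, 96, 97, 96, 95]
t=68: [47, 47, 48, 49, 48, 47, 47]
t=69: [98, 97, 96, 96, 96, 97, 98]
t=70: [51, 51, 49, 49, 49, 51, 51]
t=71: [88, 89, 90, 90, 90, 89, 88]
t=72: [26, 27, 28, 28, 28, 27, 26]
t=73: [80, 81, 82, 82, 82, 81, 80]
t=74: [2, 3, 4, 4, 4, 3, 2]
t=75: [8, 9, 10, 10, 10, 9, 8]
t=76: [26, 27, 28, 28, 28, 27, 26]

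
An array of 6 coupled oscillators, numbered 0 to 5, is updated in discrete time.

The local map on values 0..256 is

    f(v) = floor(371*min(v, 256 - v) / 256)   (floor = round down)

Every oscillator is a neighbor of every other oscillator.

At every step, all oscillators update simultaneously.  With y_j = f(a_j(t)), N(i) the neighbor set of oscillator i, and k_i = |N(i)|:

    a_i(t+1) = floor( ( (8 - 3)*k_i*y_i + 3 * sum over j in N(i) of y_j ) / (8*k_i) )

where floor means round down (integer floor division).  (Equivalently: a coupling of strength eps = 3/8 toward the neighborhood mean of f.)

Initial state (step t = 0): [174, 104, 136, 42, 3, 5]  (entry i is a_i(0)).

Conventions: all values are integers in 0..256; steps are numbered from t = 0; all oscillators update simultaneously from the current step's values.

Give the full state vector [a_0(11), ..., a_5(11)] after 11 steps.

Simulating step by step:
t=0: [174, 104, 136, 42, 3, 5]
t=1: [103, 120, 133, 71, 40, 42]
t=2: [135, 149, 151, 110, 85, 86]
t=3: [162, 151, 150, 154, 134, 134]
t=4: [145, 154, 154, 151, 167, 167]
t=5: [152, 145, 145, 148, 135, 135]
t=6: [155, 161, 161, 159, 169, 169]
t=7: [141, 136, 136, 137, 130, 130]
t=8: [169, 173, 173, 173, 178, 178]
t=9: [122, 119, 119, 119, 115, 115]
t=10: [173, 171, 171, 171, 168, 168]
t=11: [121, 123, 123, 123, 125, 125]

Answer: [121, 123, 123, 123, 125, 125]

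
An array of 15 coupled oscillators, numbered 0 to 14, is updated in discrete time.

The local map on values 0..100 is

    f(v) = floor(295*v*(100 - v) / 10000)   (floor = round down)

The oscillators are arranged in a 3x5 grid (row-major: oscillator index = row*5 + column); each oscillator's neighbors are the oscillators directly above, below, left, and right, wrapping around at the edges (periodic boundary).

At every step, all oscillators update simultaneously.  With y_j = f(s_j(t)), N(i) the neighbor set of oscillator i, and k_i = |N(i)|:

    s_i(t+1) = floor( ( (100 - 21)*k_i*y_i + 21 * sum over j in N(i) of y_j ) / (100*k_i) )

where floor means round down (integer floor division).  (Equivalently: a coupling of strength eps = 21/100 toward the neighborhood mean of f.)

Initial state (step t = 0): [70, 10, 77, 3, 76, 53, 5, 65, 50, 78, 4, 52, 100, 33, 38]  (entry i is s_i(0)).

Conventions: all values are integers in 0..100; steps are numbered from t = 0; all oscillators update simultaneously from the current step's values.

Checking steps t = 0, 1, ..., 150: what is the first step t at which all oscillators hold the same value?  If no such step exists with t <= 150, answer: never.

Simulating step by step:
t=0: [70, 10, 77, 3, 76, 53, 5, 65, 50, 78, 4, 52, 100, 33, 38]  (not all equal)
t=1: [56, 31, 46, 19, 51, 64, 23, 60, 67, 53, 23, 60, 13, 59, 63]  (not all equal)
t=2: [70, 63, 68, 50, 71, 66, 55, 67, 64, 72, 55, 65, 40, 67, 67]  (not all equal)
t=3: [62, 67, 65, 71, 60, 66, 71, 65, 66, 60, 71, 67, 69, 65, 64]  (not all equal)
t=4: [68, 65, 66, 61, 69, 65, 61, 66, 66, 69, 61, 64, 63, 66, 66]  (not all equal)
t=5: [64, 66, 66, 69, 63, 66, 69, 66, 66, 63, 69, 67, 67, 66, 65]  (not all equal)
t=6: [66, 65, 65, 63, 67, 65, 63, 65, 65, 67, 63, 64, 65, 65, 66]  (not all equal)
t=7: [66, 67, 67, 67, 65, 66, 67, 67, 66, 65, 67, 67, 67, 67, 66]  (not all equal)
t=8: [65, 65, 65, 65, 66, 65, 65, 65, 65, 66, 65, 65, 65, 65, 66]  (not all equal)
t=9: [66, 67, 67, 66, 66, 66, 67, 67, 66, 66, 66, 67, 67, 66, 66]  (not all equal)
t=10: [65, 65, 65, 65, 66, 65, 65, 65, 65, 66, 65, 65, 65, 65, 66]  (not all equal)

Answer: never
Key observation: The state at step 8 reappears at step 10 — the system is in a cycle of period 2 from step 8 on.  No step 0..10 is synchronized, and the cycle repeats forever, so no step up to 150 (or ever) has all oscillators equal.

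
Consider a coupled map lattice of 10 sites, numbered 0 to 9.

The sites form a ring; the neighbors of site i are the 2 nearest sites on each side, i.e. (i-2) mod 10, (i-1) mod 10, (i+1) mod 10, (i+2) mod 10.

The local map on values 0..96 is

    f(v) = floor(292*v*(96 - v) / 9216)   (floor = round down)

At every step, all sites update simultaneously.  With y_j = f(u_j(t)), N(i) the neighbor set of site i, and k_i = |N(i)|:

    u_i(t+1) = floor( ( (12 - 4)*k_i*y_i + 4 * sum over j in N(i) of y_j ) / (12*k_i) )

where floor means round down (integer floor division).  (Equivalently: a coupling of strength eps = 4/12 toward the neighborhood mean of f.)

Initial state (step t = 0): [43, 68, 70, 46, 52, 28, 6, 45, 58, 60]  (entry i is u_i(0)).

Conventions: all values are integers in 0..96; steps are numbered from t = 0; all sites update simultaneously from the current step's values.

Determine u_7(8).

Answer: u_7(8) = 63

Derivation:
t=0: [43, 68, 70, 46, 52, 28, 6, 45, 58, 60]
t=1: [69, 62, 61, 68, 65, 59, 34, 65, 65, 68]
t=2: [60, 64, 65, 62, 63, 67, 65, 63, 62, 60]
t=3: [67, 64, 63, 65, 64, 62, 63, 64, 66, 67]
t=4: [61, 63, 64, 63, 64, 65, 64, 63, 62, 61]
t=5: [66, 65, 64, 64, 64, 63, 64, 65, 65, 66]
t=6: [62, 63, 63, 64, 64, 64, 63, 63, 62, 62]
t=7: [65, 65, 64, 64, 64, 64, 64, 65, 65, 65]
t=8: [63, 63, 63, 63, 64, 63, 63, 63, 63, 63]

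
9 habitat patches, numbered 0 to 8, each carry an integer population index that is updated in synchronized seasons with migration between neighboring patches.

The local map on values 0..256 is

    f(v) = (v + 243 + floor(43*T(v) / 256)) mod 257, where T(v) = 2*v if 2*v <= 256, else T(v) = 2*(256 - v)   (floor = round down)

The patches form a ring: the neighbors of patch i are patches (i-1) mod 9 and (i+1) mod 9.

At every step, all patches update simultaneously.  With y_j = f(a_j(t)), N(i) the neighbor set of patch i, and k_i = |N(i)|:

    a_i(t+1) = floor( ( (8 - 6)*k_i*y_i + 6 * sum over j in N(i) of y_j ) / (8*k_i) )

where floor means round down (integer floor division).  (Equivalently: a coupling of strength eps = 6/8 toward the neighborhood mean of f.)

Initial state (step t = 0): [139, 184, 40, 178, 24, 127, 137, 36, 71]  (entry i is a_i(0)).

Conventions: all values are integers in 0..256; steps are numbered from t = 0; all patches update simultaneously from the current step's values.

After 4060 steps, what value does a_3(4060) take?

Answer: a_3(4060) = 212
Key observation: The state at step 12, [212, 212, 212, 212, 212, 212, 212, 212, 212], reappears at step 13: the system is in a cycle of period 1 from step 12 on.  Therefore the state at step 4060 equals the state at step 12 + ((4060 - 12) mod 1) = 12, which is [212, 212, 212, 212, 212, 212, 212, 212, 212].

Derivation:
t=0: [139, 184, 40, 178, 24, 127, 137, 36, 71]
t=1: [143, 124, 153, 68, 133, 106, 111, 99, 94]
t=2: [139, 164, 128, 143, 116, 142, 125, 121, 134]
t=3: [168, 165, 169, 152, 159, 151, 155, 153, 156]
t=4: [179, 182, 178, 178, 173, 174, 172, 174, 177]
t=5: [190, 190, 190, 188, 187, 186, 186, 187, 188]
t=6: [197, 198, 197, 196, 195, 195, 195, 195, 196]
t=7: [202, 202, 202, 201, 201, 201, 201, 201, 201]
t=8: [205, 206, 205, 205, 205, 205, 205, 205, 205]
t=9: [208, 208, 208, 208, 208, 208, 208, 208, 208]
t=10: [210, 210, 210, 210, 210, 210, 210, 210, 210]
t=11: [211, 211, 211, 211, 211, 211, 211, 211, 211]
t=12: [212, 212, 212, 212, 212, 212, 212, 212, 212]
t=13: [212, 212, 212, 212, 212, 212, 212, 212, 212]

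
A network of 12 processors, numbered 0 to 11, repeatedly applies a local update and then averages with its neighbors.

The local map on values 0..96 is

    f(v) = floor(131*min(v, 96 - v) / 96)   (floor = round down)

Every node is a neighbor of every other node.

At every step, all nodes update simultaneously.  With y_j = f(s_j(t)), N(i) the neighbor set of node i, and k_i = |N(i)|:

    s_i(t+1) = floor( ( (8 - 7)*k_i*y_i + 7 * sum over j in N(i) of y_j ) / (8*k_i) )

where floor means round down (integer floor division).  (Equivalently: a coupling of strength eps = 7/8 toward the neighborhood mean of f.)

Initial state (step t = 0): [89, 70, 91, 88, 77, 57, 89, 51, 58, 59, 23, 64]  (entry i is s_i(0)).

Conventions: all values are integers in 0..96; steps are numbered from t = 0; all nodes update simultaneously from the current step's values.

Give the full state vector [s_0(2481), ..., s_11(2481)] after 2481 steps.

Simulating step by step:
t=0: [89, 70, 91, 88, 77, 57, 89, 51, 58, 59, 23, 64]
t=1: [30, 32, 30, 30, 31, 32, 30, 33, 32, 32, 31, 32]
t=2: [41, 42, 41, 41, 42, 42, 41, 42, 42, 42, 42, 42]
t=3: [56, 56, 56, 56, 56, 56, 56, 56, 56, 56, 56, 56]
t=4: [54, 54, 54, 54, 54, 54, 54, 54, 54, 54, 54, 54]
t=5: [57, 57, 57, 57, 57, 57, 57, 57, 57, 57, 57, 57]
t=6: [53, 53, 53, 53, 53, 53, 53, 53, 53, 53, 53, 53]
t=7: [58, 58, 58, 58, 58, 58, 58, 58, 58, 58, 58, 58]
t=8: [51, 51, 51, 51, 51, 51, 51, 51, 51, 51, 51, 51]
t=9: [61, 61, 61, 61, 61, 61, 61, 61, 61, 61, 61, 61]
t=10: [47, 47, 47, 47, 47, 47, 47, 47, 47, 47, 47, 47]
t=11: [64, 64, 64, 64, 64, 64, 64, 64, 64, 64, 64, 64]
t=12: [43, 43, 43, 43, 43, 43, 43, 43, 43, 43, 43, 43]
t=13: [58, 58, 58, 58, 58, 58, 58, 58, 58, 58, 58, 58]

Answer: [61, 61, 61, 61, 61, 61, 61, 61, 61, 61, 61, 61]
Key observation: The state at step 7, [58, 58, 58, 58, 58, 58, 58, 58, 58, 58, 58, 58], reappears at step 13: the system is in a cycle of period 6 from step 7 on.  Therefore the state at step 2481 equals the state at step 7 + ((2481 - 7) mod 6) = 9, which is [61, 61, 61, 61, 61, 61, 61, 61, 61, 61, 61, 61].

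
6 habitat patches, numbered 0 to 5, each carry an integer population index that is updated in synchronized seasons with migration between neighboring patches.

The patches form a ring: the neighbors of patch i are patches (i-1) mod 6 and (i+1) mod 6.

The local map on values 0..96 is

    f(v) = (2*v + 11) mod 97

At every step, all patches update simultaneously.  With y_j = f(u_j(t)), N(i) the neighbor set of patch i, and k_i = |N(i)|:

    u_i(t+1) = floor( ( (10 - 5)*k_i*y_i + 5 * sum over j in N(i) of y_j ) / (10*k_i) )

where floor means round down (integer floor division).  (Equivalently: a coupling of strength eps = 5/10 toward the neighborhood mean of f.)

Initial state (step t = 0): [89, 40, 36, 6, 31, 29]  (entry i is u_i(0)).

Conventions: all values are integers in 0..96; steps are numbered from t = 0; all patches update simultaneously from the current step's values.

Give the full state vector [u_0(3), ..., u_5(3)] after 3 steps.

Answer: [67, 62, 45, 58, 66, 57]

Derivation:
t=0: [89, 40, 36, 6, 31, 29]
t=1: [86, 89, 70, 50, 59, 75]
t=2: [82, 81, 53, 28, 35, 61]
t=3: [67, 62, 45, 58, 66, 57]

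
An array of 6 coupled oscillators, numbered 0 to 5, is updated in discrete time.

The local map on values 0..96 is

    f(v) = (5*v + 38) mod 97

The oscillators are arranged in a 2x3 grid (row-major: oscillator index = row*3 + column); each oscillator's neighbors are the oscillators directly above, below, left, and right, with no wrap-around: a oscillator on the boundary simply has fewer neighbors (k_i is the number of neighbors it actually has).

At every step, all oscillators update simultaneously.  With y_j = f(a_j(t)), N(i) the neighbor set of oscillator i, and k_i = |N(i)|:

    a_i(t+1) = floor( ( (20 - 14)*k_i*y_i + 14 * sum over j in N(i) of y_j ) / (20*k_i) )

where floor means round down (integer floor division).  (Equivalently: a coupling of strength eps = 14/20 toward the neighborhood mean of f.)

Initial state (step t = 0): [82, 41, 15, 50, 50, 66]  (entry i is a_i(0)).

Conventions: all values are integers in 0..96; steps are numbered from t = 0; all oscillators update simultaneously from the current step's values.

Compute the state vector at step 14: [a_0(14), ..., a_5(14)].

Simulating step by step:
t=0: [82, 41, 15, 50, 50, 66]
t=1: [68, 54, 48, 82, 79, 61]
t=2: [53, 55, 49, 64, 43, 60]
t=3: [34, 43, 50, 44, 49, 65]
t=4: [47, 63, 74, 55, 72, 85]
t=5: [53, 44, 53, 37, 40, 33]
t=6: [36, 35, 29, 28, 37, 22]
t=7: [42, 38, 50, 42, 43, 55]
t=8: [47, 58, 47, 55, 43, 60]
t=9: [44, 61, 53, 54, 42, 62]
t=10: [43, 45, 41, 46, 45, 40]
t=11: [67, 62, 54, 67, 64, 54]
t=12: [73, 55, 31, 76, 56, 34]
t=13: [22, 38, 41, 23, 23, 47]
t=14: [46, 46, 54, 54, 56, 60]

Answer: [46, 46, 54, 54, 56, 60]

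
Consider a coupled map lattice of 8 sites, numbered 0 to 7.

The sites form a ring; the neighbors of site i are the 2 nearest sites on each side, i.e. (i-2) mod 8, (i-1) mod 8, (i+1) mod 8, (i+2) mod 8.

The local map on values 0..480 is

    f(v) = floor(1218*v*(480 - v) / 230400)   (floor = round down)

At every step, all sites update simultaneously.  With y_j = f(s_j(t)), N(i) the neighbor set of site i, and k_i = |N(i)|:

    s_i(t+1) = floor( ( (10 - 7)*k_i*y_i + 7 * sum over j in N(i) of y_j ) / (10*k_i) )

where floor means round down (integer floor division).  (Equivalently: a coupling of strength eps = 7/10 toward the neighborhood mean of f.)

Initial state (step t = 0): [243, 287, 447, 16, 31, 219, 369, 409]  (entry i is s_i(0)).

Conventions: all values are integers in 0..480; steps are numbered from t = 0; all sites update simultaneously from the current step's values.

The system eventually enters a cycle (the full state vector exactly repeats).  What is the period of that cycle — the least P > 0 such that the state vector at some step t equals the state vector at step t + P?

Answer: 2
Key observation: The state at step 6, [290, 290, 290, 290, 290, 290, 290, 290], reappears at step 8 — and no state repeats earlier — so the cycle the system enters has period 2.

Derivation:
t=0: [243, 287, 447, 16, 31, 219, 369, 409]
t=1: [220, 187, 147, 141, 132, 174, 210, 240]
t=2: [291, 282, 267, 262, 263, 276, 287, 296]
t=3: [292, 294, 297, 299, 298, 295, 293, 291]
t=4: [289, 288, 287, 287, 287, 287, 288, 289]
t=5: [291, 291, 291, 292, 292, 291, 291, 291]
t=6: [290, 290, 290, 290, 290, 290, 290, 290]
t=7: [291, 291, 291, 291, 291, 291, 291, 291]
t=8: [290, 290, 290, 290, 290, 290, 290, 290]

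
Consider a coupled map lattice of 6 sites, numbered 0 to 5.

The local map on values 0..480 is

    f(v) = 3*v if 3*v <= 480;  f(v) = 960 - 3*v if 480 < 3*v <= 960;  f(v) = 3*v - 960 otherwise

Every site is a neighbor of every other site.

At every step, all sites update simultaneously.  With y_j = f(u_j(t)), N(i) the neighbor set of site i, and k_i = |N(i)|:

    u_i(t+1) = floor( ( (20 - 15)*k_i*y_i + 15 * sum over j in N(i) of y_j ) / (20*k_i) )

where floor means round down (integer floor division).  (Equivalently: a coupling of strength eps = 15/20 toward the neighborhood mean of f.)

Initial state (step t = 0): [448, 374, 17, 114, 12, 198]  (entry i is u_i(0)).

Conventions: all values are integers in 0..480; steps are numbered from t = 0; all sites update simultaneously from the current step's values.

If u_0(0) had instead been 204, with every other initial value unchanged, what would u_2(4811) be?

Simulating step by step:
t=0: [204, 374, 17, 114, 12, 198]
t=1: [230, 211, 200, 229, 199, 232]
t=2: [305, 311, 314, 305, 314, 304]
t=3: [34, 32, 31, 34, 31, 34]
t=4: [98, 97, 97, 98, 97, 98]
t=5: [292, 292, 292, 292, 292, 292]
t=6: [84, 84, 84, 84, 84, 84]
t=7: [252, 252, 252, 252, 252, 252]
t=8: [204, 204, 204, 204, 204, 204]
t=9: [348, 348, 348, 348, 348, 348]
t=10: [84, 84, 84, 84, 84, 84]

Answer: u_2(4811) = 252
Key observation: The state at step 6, [84, 84, 84, 84, 84, 84], reappears at step 10: the system is in a cycle of period 4 from step 6 on.  Therefore the state at step 4811 equals the state at step 6 + ((4811 - 6) mod 4) = 7, which is [252, 252, 252, 252, 252, 252].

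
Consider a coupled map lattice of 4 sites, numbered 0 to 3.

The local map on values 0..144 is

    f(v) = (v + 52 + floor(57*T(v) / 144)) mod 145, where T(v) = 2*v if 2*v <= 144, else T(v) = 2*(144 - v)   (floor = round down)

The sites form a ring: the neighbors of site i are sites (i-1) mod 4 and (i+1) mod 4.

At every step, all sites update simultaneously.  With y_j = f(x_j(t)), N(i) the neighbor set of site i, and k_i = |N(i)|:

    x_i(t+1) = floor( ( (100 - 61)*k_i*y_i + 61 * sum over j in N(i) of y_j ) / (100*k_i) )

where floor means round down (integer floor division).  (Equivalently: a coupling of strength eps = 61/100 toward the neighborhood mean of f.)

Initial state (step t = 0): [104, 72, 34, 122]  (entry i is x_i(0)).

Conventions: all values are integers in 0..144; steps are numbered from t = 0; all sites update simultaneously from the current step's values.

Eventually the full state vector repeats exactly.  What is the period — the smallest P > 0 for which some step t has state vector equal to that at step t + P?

Simulating step by step:
t=0: [104, 72, 34, 122]
t=1: [41, 61, 68, 64]
t=2: [60, 52, 22, 54]
t=3: [6, 32, 36, 33]
t=4: [91, 96, 112, 97]
t=5: [40, 41, 42, 41]
t=6: [124, 125, 125, 125]
t=7: [46, 46, 47, 46]
t=8: [134, 134, 134, 134]
t=9: [48, 48, 48, 48]
t=10: [138, 138, 138, 138]
t=11: [49, 49, 49, 49]
t=12: [139, 139, 139, 139]
t=13: [49, 49, 49, 49]

Answer: 2
Key observation: The state at step 11, [49, 49, 49, 49], reappears at step 13 — and no state repeats earlier — so the cycle the system enters has period 2.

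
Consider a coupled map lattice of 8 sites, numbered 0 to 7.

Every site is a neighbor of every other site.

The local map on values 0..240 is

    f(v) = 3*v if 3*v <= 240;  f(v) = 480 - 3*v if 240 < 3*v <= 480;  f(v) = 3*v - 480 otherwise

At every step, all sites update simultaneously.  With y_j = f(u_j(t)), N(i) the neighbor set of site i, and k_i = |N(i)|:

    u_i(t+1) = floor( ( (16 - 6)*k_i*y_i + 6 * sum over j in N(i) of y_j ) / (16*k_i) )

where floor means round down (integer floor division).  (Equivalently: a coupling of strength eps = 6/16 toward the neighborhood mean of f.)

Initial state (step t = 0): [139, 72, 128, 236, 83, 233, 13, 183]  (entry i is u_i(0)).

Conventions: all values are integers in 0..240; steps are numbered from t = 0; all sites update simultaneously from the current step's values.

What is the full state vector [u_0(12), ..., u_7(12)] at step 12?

Simulating step by step:
t=0: [139, 72, 128, 236, 83, 233, 13, 183]
t=1: [98, 185, 117, 192, 194, 187, 84, 101]
t=2: [163, 100, 131, 112, 115, 103, 187, 158]
t=3: [48, 146, 93, 125, 120, 141, 89, 46]
t=4: [136, 78, 169, 114, 123, 87, 176, 133]
t=5: [90, 183, 65, 128, 113, 174, 77, 96]
t=6: [183, 102, 174, 117, 143, 87, 195, 172]
t=7: [83, 143, 68, 117, 73, 169, 104, 64]
t=8: [197, 94, 181, 139, 190, 80, 161, 175]
t=9: [106, 156, 79, 79, 94, 180, 45, 69]
t=10: [159, 73, 202, 202, 180, 101, 144, 185]
t=11: [46, 169, 116, 116, 78, 145, 72, 87]
t=12: [140, 76, 136, 136, 194, 86, 184, 186]

Answer: [140, 76, 136, 136, 194, 86, 184, 186]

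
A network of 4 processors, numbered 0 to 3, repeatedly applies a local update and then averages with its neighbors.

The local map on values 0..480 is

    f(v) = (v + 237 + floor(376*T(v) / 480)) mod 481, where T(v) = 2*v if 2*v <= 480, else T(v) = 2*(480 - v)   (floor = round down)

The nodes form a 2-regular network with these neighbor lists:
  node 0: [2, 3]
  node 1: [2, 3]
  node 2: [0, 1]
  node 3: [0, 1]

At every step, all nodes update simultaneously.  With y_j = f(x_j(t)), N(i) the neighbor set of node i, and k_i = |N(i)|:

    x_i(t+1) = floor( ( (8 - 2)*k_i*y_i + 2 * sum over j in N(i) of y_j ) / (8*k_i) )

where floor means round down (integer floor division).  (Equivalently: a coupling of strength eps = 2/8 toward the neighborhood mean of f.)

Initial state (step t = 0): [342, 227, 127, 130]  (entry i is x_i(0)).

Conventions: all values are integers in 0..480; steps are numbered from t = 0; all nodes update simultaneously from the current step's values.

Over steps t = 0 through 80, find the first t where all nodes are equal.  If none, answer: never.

Simulating step by step:
t=0: [342, 227, 127, 130]  (not all equal)
t=1: [256, 274, 142, 148]  (not all equal)
t=2: [303, 295, 179, 190]  (not all equal)
t=3: [309, 312, 245, 266]  (not all equal)
t=4: [339, 339, 359, 350]  (not all equal)
t=5: [312, 312, 306, 310]  (not all equal)
t=6: [331, 331, 333, 331]  (not all equal)
t=7: [319, 319, 319, 320]  (not all equal)
t=8: [326, 326, 327, 326]  (not all equal)
t=9: [322, 322, 322, 323]  (not all equal)
t=10: [324, 324, 325, 324]  (not all equal)
t=11: [323, 323, 323, 324]  (not all equal)
t=12: [324, 324, 324, 324]  (all equal)

Answer: 12
Key observation: Synchronization is absorbing here: once all nodes are equal they stay equal, and step 12 is the first all-equal step.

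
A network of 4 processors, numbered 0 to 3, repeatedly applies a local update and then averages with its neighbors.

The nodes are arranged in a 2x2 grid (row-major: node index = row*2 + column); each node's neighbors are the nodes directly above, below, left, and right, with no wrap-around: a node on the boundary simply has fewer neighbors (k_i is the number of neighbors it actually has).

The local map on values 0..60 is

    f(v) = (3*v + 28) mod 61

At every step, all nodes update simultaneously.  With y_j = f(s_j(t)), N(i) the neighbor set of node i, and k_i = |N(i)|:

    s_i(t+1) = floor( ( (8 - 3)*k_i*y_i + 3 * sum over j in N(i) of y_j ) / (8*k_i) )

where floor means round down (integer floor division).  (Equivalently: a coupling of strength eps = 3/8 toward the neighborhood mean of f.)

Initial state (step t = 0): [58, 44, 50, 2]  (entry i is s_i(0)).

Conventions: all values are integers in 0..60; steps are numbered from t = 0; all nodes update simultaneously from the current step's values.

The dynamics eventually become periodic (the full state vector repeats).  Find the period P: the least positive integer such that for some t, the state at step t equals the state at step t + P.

Simulating step by step:
t=0: [58, 44, 50, 2]
t=1: [29, 33, 44, 38]
t=2: [41, 17, 37, 20]
t=3: [24, 21, 21, 23]
t=4: [35, 32, 32, 33]
t=5: [7, 4, 4, 3]
t=6: [45, 41, 41, 38]
t=7: [36, 29, 29, 23]
t=8: [29, 43, 43, 42]
t=9: [46, 38, 38, 33]
t=10: [35, 21, 21, 10]
t=11: [18, 31, 31, 47]
t=12: [35, 50, 50, 51]
t=13: [27, 48, 48, 57]
t=14: [48, 43, 43, 28]
t=15: [44, 40, 40, 45]
t=16: [33, 31, 31, 35]
t=17: [25, 40, 40, 29]
t=18: [36, 34, 34, 43]
t=19: [11, 14, 14, 24]
t=20: [3, 12, 12, 27]
t=21: [24, 17, 17, 31]
t=22: [31, 29, 29, 44]
t=23: [57, 52, 52, 44]
t=24: [10, 10, 10, 24]
t=25: [58, 54, 54, 46]
t=26: [14, 16, 16, 30]
t=27: [11, 21, 21, 41]
t=28: [11, 24, 24, 29]
t=29: [14, 34, 34, 48]
t=30: [8, 16, 16, 34]
t=31: [38, 20, 20, 10]
t=32: [22, 31, 31, 46]
t=33: [43, 51, 51, 50]
t=34: [44, 53, 53, 57]
t=35: [25, 12, 12, 11]
t=36: [27, 9, 9, 1]
t=37: [50, 49, 49, 40]
t=38: [54, 48, 48, 36]
t=39: [23, 35, 35, 27]
t=40: [26, 22, 22, 34]
t=41: [40, 30, 30, 17]
t=42: [37, 43, 43, 32]
t=43: [23, 25, 25, 14]
t=44: [38, 34, 34, 21]
t=45: [15, 14, 14, 21]
t=46: [10, 13, 13, 22]
t=47: [38, 20, 20, 22]
t=48: [22, 26, 26, 30]
t=49: [37, 45, 45, 52]
t=50: [26, 29, 29, 16]
t=51: [48, 45, 45, 29]
t=52: [46, 45, 45, 49]
t=53: [42, 43, 43, 48]
t=54: [33, 37, 37, 44]
t=55: [9, 18, 18, 30]
t=56: [42, 34, 34, 43]
t=57: [23, 17, 17, 24]
t=58: [29, 25, 25, 31]
t=59: [49, 47, 47, 53]
t=60: [50, 40, 40, 20]
t=61: [44, 31, 31, 26]
t=62: [46, 53, 53, 50]
t=63: [29, 21, 21, 36]
t=64: [45, 31, 31, 20]
t=65: [48, 50, 50, 39]
t=66: [52, 48, 48, 35]
t=67: [19, 33, 33, 25]
t=68: [16, 15, 15, 28]
t=69: [13, 19, 19, 36]
t=70: [12, 18, 18, 17]
t=71: [9, 17, 17, 19]
t=72: [41, 26, 26, 21]
t=73: [35, 39, 39, 35]
t=74: [15, 18, 18, 15]
t=75: [15, 17, 17, 15]
t=76: [14, 15, 15, 14]
t=77: [10, 10, 10, 10]
t=78: [58, 58, 58, 58]
t=79: [19, 19, 19, 19]
t=80: [24, 24, 24, 24]
t=81: [39, 39, 39, 39]
t=82: [23, 23, 23, 23]
t=83: [36, 36, 36, 36]
t=84: [14, 14, 14, 14]
t=85: [9, 9, 9, 9]
t=86: [55, 55, 55, 55]
t=87: [10, 10, 10, 10]

Answer: 10
Key observation: The state at step 77, [10, 10, 10, 10], reappears at step 87 — and no state repeats earlier — so the cycle the system enters has period 10.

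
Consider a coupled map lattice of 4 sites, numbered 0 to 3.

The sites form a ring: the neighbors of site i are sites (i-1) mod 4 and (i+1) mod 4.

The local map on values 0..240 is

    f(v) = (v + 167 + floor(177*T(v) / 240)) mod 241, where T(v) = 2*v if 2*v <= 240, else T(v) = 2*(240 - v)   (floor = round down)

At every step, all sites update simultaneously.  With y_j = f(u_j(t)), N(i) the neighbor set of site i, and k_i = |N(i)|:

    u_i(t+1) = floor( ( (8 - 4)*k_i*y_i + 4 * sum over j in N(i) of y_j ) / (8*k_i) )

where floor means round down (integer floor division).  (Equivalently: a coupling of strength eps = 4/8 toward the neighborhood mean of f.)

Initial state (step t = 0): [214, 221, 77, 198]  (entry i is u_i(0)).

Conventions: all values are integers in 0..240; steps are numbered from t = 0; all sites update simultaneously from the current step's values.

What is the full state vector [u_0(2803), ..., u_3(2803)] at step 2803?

Simulating step by step:
t=0: [214, 221, 77, 198]
t=1: [179, 161, 148, 166]
t=2: [198, 202, 205, 201]
t=3: [184, 183, 183, 183]
t=4: [192, 192, 193, 192]
t=5: [188, 188, 188, 188]
t=6: [190, 190, 190, 190]
t=7: [189, 189, 189, 189]
t=8: [190, 190, 190, 190]

Answer: [189, 189, 189, 189]
Key observation: The state at step 6, [190, 190, 190, 190], reappears at step 8: the system is in a cycle of period 2 from step 6 on.  Therefore the state at step 2803 equals the state at step 6 + ((2803 - 6) mod 2) = 7, which is [189, 189, 189, 189].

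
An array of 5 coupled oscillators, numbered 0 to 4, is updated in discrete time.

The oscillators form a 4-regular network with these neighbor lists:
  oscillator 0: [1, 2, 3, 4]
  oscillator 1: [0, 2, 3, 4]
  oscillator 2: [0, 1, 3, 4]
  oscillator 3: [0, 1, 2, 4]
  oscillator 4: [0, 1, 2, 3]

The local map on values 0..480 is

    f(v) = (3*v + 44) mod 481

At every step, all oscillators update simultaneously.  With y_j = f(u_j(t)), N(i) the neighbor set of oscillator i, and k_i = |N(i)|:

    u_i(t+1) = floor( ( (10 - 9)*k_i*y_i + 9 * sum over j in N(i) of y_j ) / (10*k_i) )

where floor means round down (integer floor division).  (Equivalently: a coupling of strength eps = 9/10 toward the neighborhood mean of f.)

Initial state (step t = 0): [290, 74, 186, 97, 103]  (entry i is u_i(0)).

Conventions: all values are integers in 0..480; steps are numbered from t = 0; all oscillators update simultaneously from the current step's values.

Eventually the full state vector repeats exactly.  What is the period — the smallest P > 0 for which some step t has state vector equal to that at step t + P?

Answer: 18
Key observation: The state at step 13, [430, 430, 430, 430, 430], reappears at step 31 — and no state repeats earlier — so the cycle the system enters has period 18.

Derivation:
t=0: [290, 74, 186, 97, 103]
t=1: [285, 306, 324, 297, 295]
t=2: [256, 309, 302, 252, 253]
t=3: [284, 325, 267, 286, 286]
t=4: [325, 370, 332, 324, 324]
t=5: [90, 73, 88, 91, 91]
t=6: [302, 308, 303, 302, 302]
t=7: [365, 423, 365, 365, 365]
t=8: [216, 194, 216, 216, 216]
t=9: [196, 204, 196, 196, 196]
t=10: [156, 153, 156, 156, 156]
t=11: [28, 30, 28, 28, 28]
t=12: [129, 128, 129, 129, 129]
t=13: [430, 430, 430, 430, 430]
t=14: [372, 372, 372, 372, 372]
t=15: [198, 198, 198, 198, 198]
t=16: [157, 157, 157, 157, 157]
t=17: [34, 34, 34, 34, 34]
t=18: [146, 146, 146, 146, 146]
t=19: [1, 1, 1, 1, 1]
t=20: [47, 47, 47, 47, 47]
t=21: [185, 185, 185, 185, 185]
t=22: [118, 118, 118, 118, 118]
t=23: [398, 398, 398, 398, 398]
t=24: [276, 276, 276, 276, 276]
t=25: [391, 391, 391, 391, 391]
t=26: [255, 255, 255, 255, 255]
t=27: [328, 328, 328, 328, 328]
t=28: [66, 66, 66, 66, 66]
t=29: [242, 242, 242, 242, 242]
t=30: [289, 289, 289, 289, 289]
t=31: [430, 430, 430, 430, 430]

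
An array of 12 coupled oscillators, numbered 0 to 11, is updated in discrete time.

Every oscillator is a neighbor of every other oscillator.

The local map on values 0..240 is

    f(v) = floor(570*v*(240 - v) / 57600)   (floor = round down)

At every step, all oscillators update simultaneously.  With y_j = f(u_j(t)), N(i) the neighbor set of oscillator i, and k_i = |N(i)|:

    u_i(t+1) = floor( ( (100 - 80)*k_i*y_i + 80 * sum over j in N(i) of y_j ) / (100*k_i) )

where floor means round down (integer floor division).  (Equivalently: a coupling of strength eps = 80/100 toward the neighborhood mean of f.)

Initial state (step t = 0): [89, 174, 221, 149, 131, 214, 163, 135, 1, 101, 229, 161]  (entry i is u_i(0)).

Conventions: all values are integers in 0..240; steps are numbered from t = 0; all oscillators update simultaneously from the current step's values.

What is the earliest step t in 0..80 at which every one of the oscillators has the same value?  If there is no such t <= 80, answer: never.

Answer: 3
Key observation: Synchronization is absorbing here: once all oscillators are equal they stay equal, and step 3 is the first all-equal step.

Derivation:
t=0: [89, 174, 221, 149, 131, 214, 163, 135, 1, 101, 229, 161]  (not all equal)
t=1: [101, 99, 90, 102, 102, 92, 100, 102, 85, 102, 88, 100]  (not all equal)
t=2: [136, 136, 135, 136, 136, 136, 136, 136, 135, 136, 135, 136]  (not all equal)
t=3: [139, 139, 139, 139, 139, 139, 139, 139, 139, 139, 139, 139]  (all equal)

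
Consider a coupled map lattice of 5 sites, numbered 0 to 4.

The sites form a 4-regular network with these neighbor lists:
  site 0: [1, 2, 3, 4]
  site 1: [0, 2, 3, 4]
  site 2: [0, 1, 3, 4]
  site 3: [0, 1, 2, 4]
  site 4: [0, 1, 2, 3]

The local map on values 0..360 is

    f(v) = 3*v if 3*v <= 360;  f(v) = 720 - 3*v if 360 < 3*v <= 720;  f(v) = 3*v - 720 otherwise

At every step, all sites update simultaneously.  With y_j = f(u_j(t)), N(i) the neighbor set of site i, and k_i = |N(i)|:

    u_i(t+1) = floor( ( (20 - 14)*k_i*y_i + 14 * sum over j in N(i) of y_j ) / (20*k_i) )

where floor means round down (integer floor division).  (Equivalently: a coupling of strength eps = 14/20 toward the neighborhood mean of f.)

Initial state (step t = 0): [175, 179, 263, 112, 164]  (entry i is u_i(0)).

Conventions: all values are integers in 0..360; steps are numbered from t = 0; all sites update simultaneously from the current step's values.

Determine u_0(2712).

Answer: u_0(2712) = 333
Key observation: The state at step 6, [117, 117, 117, 117, 117], reappears at step 10: the system is in a cycle of period 4 from step 6 on.  Therefore the state at step 2712 equals the state at step 6 + ((2712 - 6) mod 4) = 8, which is [333, 333, 333, 333, 333].

Derivation:
t=0: [175, 179, 263, 112, 164]
t=1: [201, 199, 185, 218, 205]
t=2: [115, 116, 121, 109, 113]
t=3: [343, 343, 344, 341, 342]
t=4: [307, 307, 308, 307, 307]
t=5: [201, 201, 201, 201, 201]
t=6: [117, 117, 117, 117, 117]
t=7: [351, 351, 351, 351, 351]
t=8: [333, 333, 333, 333, 333]
t=9: [279, 279, 279, 279, 279]
t=10: [117, 117, 117, 117, 117]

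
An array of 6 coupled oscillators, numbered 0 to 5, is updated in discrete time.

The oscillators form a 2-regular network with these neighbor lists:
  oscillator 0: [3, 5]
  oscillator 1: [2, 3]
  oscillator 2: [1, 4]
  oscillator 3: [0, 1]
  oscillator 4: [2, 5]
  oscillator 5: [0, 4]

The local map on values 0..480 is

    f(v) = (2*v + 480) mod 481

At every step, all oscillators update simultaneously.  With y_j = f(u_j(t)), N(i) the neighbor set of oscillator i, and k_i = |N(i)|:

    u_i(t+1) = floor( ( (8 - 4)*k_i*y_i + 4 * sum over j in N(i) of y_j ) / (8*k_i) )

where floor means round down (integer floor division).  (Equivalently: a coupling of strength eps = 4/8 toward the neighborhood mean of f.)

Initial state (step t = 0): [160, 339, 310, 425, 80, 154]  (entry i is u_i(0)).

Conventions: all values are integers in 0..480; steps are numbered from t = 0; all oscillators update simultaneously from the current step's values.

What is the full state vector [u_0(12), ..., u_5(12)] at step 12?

Simulating step by step:
t=0: [160, 339, 310, 425, 80, 154]
t=1: [328, 224, 157, 312, 190, 273]
t=2: [138, 337, 363, 226, 283, 170]
t=3: [335, 269, 191, 342, 187, 259]
t=4: [153, 173, 297, 162, 290, 158]
t=5: [312, 281, 166, 324, 155, 258]
t=6: [121, 164, 262, 138, 245, 129]
t=7: [253, 242, 104, 279, 78, 190]
t=8: [125, 71, 142, 44, 224, 234]
t=9: [263, 163, 288, 141, 411, 407]
t=10: [175, 256, 213, 232, 276, 262]
t=11: [300, 237, 237, 326, 151, 125]
t=12: [163, 397, 430, 232, 331, 229]

Answer: [163, 397, 430, 232, 331, 229]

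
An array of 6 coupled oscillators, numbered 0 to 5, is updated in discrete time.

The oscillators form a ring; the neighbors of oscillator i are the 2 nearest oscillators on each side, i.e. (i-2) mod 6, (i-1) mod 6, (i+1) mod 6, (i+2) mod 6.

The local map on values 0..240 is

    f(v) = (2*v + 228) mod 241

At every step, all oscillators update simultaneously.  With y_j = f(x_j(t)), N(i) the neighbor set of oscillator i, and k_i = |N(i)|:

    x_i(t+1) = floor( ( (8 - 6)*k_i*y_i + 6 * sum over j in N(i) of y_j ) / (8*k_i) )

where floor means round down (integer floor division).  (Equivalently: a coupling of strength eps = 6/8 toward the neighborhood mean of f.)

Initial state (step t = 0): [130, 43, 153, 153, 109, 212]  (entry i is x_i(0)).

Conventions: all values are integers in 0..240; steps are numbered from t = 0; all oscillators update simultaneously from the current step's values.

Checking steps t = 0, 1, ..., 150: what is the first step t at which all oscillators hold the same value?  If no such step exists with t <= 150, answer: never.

Simulating step by step:
t=0: [130, 43, 153, 153, 109, 212]  (not all equal)
t=1: [95, 70, 76, 106, 103, 105]  (not all equal)
t=2: [167, 165, 165, 172, 181, 179]  (not all equal)
t=3: [88, 84, 85, 90, 92, 92]  (not all equal)
t=4: [163, 162, 162, 164, 166, 165]  (not all equal)
t=5: [73, 72, 72, 73, 74, 74]  (not all equal)
t=6: [133, 132, 132, 133, 133, 133]  (not all equal)
t=7: [11, 11, 11, 11, 11, 11]  (all equal)

Answer: 7
Key observation: Synchronization is absorbing here: once all oscillators are equal they stay equal, and step 7 is the first all-equal step.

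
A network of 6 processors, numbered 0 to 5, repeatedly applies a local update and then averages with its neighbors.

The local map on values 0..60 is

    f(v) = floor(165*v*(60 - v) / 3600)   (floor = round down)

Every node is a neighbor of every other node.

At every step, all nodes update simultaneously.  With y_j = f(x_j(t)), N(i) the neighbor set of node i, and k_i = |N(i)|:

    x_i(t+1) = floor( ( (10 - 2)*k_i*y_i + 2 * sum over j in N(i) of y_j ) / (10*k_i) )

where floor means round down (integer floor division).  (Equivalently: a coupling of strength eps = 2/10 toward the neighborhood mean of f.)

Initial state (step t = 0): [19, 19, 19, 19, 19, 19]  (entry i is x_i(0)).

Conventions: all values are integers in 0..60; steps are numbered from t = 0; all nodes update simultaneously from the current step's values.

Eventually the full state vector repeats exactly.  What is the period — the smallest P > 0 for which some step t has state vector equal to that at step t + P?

Simulating step by step:
t=0: [19, 19, 19, 19, 19, 19]
t=1: [35, 35, 35, 35, 35, 35]
t=2: [40, 40, 40, 40, 40, 40]
t=3: [36, 36, 36, 36, 36, 36]
t=4: [39, 39, 39, 39, 39, 39]
t=5: [37, 37, 37, 37, 37, 37]
t=6: [39, 39, 39, 39, 39, 39]

Answer: 2
Key observation: The state at step 4, [39, 39, 39, 39, 39, 39], reappears at step 6 — and no state repeats earlier — so the cycle the system enters has period 2.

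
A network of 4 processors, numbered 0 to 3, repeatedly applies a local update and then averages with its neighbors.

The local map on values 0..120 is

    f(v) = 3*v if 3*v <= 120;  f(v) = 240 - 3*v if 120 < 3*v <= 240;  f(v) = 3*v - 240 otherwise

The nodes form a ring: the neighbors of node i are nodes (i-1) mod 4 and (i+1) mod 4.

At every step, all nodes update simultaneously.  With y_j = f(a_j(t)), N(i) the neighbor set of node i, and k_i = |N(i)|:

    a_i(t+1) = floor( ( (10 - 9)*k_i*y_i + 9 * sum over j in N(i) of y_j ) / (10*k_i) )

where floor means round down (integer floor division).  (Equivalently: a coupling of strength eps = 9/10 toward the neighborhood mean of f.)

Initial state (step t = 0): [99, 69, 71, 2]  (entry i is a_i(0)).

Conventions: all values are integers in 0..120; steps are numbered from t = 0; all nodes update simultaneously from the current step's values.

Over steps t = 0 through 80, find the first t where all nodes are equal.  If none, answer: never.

Answer: 14
Key observation: Synchronization is absorbing here: once all nodes are equal they stay equal, and step 14 is the first all-equal step.

Derivation:
t=0: [99, 69, 71, 2]  (not all equal)
t=1: [23, 41, 20, 38]  (not all equal)
t=2: [110, 69, 109, 69]  (not all equal)
t=3: [38, 82, 38, 82]  (not all equal)
t=4: [16, 103, 16, 103]  (not all equal)
t=5: [66, 50, 66, 50]  (not all equal)
t=6: [85, 46, 85, 46]  (not all equal)
t=7: [93, 23, 93, 23]  (not all equal)
t=8: [66, 42, 66, 42]  (not all equal)
t=9: [106, 49, 106, 49]  (not all equal)
t=10: [91, 79, 91, 79]  (not all equal)
t=11: [6, 30, 6, 30]  (not all equal)
t=12: [82, 25, 82, 25]  (not all equal)
t=13: [68, 12, 68, 12]  (not all equal)
t=14: [36, 36, 36, 36]  (all equal)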